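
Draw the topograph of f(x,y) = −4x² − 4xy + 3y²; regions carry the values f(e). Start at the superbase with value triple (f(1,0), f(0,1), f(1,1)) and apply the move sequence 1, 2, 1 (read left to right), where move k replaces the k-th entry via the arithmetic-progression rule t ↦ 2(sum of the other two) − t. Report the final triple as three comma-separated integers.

start (-4,3,-5) = (f(1,0),f(0,1),f(1,1))
replace slot 1: 2·(3+(-5)) − (-4) = 0 → (0,3,-5)
replace slot 2: 2·(0+(-5)) − 3 = -13 → (0,-13,-5)
replace slot 1: 2·((-13)+(-5)) − 0 = -36 → (-36,-13,-5)

-36,-13,-5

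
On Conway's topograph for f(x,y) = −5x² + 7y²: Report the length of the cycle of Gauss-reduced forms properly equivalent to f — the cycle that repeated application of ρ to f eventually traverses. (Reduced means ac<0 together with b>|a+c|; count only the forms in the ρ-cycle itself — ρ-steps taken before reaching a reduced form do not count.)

D = 140, ⌊√D⌋ = 11
descent: ρ → (7,0,-5)
descent: ρ → (-5,10,2)  [lands on river]
river: ρ → (2,10,-5)
ρ-cycle length = 2 (tail of 2 descent steps not counted)

2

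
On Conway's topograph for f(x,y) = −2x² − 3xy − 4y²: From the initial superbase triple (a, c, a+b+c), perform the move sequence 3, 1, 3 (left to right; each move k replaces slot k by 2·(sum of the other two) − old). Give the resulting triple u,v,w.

start (-2,-4,-9) = (f(1,0),f(0,1),f(1,1))
replace slot 3: 2·((-2)+(-4)) − (-9) = -3 → (-2,-4,-3)
replace slot 1: 2·((-4)+(-3)) − (-2) = -12 → (-12,-4,-3)
replace slot 3: 2·((-12)+(-4)) − (-3) = -29 → (-12,-4,-29)

-12,-4,-29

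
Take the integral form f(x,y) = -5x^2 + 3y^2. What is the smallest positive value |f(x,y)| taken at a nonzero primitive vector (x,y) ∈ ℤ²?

descent: ρ → (3,6,-2)  [lands on river]
river: ρ → (-2,6,3)
closes: descent 1, river 2
min |a| on river = 2

2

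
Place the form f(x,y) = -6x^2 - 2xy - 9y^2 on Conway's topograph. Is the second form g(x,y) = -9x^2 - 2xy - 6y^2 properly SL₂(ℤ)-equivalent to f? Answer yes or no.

D₁ = -212, D₂ = -212
f is negative-definite; reduce −f:
−f: reduced (well bottom): (6,2,9) with a≤c, −a<b≤a
flip sign back: reduced form of f is (-6,-2,-9)
g is negative-definite; reduce −g:
−g: flip: (9,2,6)→(6,-2,9)
−g: reduced (well bottom): (6,-2,9) with a≤c, −a<b≤a
flip sign back: reduced form of g is (-6,2,-9)
reduced forms (-6, -2, -9) vs (-6, 2, -9) ⇒ inequivalent

no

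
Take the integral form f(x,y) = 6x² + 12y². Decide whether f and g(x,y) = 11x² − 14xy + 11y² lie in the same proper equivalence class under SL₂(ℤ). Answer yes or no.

D₁ = -288, D₂ = -288
f: reduced (well bottom): (6,0,12) with a≤c, −a<b≤a
g: translate: b→8 (≡-14 mod 22), so (11,-14,11)→(11,8,8)
g: flip: (11,8,8)→(8,-8,11)
g: translate: b→8 (≡-8 mod 16), so (8,-8,11)→(8,8,11)
g: reduced (well bottom): (8,8,11) with a≤c, −a<b≤a
reduced forms (6, 0, 12) vs (8, 8, 11) ⇒ inequivalent

no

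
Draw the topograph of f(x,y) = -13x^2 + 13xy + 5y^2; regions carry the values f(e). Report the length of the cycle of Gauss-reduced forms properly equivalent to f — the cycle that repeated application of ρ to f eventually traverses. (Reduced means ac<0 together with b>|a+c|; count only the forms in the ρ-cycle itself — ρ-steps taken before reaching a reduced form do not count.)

D = 429, ⌊√D⌋ = 20
river: ρ → (5,17,-7)
river: ρ → (-7,11,11)
river: ρ → (11,11,-7)
river: ρ → (-7,17,5)
river: ρ → (5,13,-13)
river: ρ → (-13,13,5)
ρ-cycle length = 6 (tail of 0 descent steps not counted)

6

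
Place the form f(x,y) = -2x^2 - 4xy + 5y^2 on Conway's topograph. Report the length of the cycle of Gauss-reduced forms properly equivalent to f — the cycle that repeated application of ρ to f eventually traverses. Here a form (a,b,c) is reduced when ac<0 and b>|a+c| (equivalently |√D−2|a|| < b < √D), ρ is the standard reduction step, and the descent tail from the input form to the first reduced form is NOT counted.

D = 56, ⌊√D⌋ = 7
descent: ρ → (5,4,-2)  [lands on river]
river: ρ → (-2,4,5)
river: ρ → (5,6,-1)
river: ρ → (-1,6,5)
ρ-cycle length = 4 (tail of 1 descent step not counted)

4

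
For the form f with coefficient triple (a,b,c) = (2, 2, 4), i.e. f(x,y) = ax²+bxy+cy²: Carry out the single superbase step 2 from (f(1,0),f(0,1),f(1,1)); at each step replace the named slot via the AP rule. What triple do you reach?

start (2,4,8) = (f(1,0),f(0,1),f(1,1))
replace slot 2: 2·(2+8) − 4 = 16 → (2,16,8)

2,16,8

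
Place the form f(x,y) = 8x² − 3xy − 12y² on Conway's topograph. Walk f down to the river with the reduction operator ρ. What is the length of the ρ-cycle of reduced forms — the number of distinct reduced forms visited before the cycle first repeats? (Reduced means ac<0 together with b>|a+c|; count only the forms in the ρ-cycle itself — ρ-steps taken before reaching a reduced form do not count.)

D = 393, ⌊√D⌋ = 19
descent: ρ → (-12,3,8)
descent: ρ → (8,13,-7)  [lands on river]
river: ρ → (-7,15,6)
river: ρ → (6,9,-13)
river: ρ → (-13,17,2)
river: ρ → (2,19,-4)
river: ρ → (-4,13,14)
river: ρ → (14,15,-3)
river: ρ → (-3,15,14)
river: ρ → (14,13,-4)
river: ρ → (-4,19,2)
river: ρ → (2,17,-13)
river: ρ → (-13,9,6)
river: ρ → (6,15,-7)
river: ρ → (-7,13,8)
river: ρ → (8,19,-1)
river: ρ → (-1,19,8)
ρ-cycle length = 16 (tail of 2 descent steps not counted)

16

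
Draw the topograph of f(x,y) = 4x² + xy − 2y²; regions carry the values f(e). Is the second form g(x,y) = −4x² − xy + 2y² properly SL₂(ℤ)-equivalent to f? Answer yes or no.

D₁ = 33, D₂ = 33
river cycle of f (length 4): (-2, 3, 3), (3, 3, -2), (-2, 5, 1), (1, 5, -2)
river cycle of g (length 4): (2, 5, -1), (-1, 5, 2), (2, 3, -3), (-3, 3, 2)
cycles differ ⇒ inequivalent

no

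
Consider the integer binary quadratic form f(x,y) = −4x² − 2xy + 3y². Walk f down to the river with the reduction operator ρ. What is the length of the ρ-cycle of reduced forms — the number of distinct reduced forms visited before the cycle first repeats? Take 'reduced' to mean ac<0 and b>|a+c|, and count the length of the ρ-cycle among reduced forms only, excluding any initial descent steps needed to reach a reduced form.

D = 52, ⌊√D⌋ = 7
descent: ρ → (3,2,-4)  [lands on river]
river: ρ → (-4,6,1)
river: ρ → (1,6,-4)
river: ρ → (-4,2,3)
river: ρ → (3,4,-3)
river: ρ → (-3,2,4)
river: ρ → (4,6,-1)
river: ρ → (-1,6,4)
river: ρ → (4,2,-3)
river: ρ → (-3,4,3)
ρ-cycle length = 10 (tail of 1 descent step not counted)

10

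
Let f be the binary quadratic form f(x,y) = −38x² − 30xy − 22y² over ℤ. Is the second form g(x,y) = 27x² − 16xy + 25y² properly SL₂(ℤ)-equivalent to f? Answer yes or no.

D₁ = -2444, D₂ = -2444
f is negative-definite; reduce −f:
−f: flip: (38,30,22)→(22,-30,38)
−f: translate: b→14 (≡-30 mod 44), so (22,-30,38)→(22,14,30)
−f: reduced (well bottom): (22,14,30) with a≤c, −a<b≤a
flip sign back: reduced form of f is (-22,-14,-30)
g: flip: (27,-16,25)→(25,16,27)
g: reduced (well bottom): (25,16,27) with a≤c, −a<b≤a
reduced forms (-22, -14, -30) vs (25, 16, 27) ⇒ inequivalent

no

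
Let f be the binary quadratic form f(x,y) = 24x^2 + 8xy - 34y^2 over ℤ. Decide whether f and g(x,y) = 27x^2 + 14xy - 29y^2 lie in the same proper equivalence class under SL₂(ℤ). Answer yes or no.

D₁ = 3328, D₂ = 3328
river cycle of f (length 6): (24, 56, -2), (-2, 56, 24), (24, 40, -18), (-18, 32, 32), (32, 32, -18), (-18, 40, 24)
river cycle of g (length 12): (-29, 44, 12), (12, 52, -13), (-13, 52, 12), (12, 44, -29), (-29, 14, 27), (27, 40, -16), (-16, 56, 3), (3, 52, -52), (-52, 52, 3), (3, 56, -16), … (2 more)
cycles differ ⇒ inequivalent

no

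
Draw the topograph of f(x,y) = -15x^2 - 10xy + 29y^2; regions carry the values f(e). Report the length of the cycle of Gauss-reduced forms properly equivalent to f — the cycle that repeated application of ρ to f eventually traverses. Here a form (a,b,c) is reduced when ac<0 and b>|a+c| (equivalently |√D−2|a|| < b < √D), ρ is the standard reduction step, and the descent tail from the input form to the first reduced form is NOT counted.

D = 1840, ⌊√D⌋ = 42
descent: ρ → (29,10,-15)
descent: ρ → (-15,20,24)  [lands on river]
river: ρ → (24,28,-11)
river: ρ → (-11,38,9)
river: ρ → (9,34,-19)
river: ρ → (-19,42,1)
river: ρ → (1,42,-19)
river: ρ → (-19,34,9)
river: ρ → (9,38,-11)
river: ρ → (-11,28,24)
river: ρ → (24,20,-15)
river: ρ → (-15,40,4)
river: ρ → (4,40,-15)
ρ-cycle length = 12 (tail of 2 descent steps not counted)

12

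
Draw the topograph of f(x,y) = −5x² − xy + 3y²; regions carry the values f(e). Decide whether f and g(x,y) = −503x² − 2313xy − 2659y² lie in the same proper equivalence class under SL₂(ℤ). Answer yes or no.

D₁ = 61, D₂ = 61
river cycle of f (length 6): (3, 7, -1), (-1, 7, 3), (3, 5, -3), (-3, 7, 1), (1, 7, -3), (-3, 5, 3)
river cycle of g (length 6): (3, 7, -1), (-1, 7, 3), (3, 5, -3), (-3, 7, 1), (1, 7, -3), (-3, 5, 3)
cycles coincide ⇒ equivalent

yes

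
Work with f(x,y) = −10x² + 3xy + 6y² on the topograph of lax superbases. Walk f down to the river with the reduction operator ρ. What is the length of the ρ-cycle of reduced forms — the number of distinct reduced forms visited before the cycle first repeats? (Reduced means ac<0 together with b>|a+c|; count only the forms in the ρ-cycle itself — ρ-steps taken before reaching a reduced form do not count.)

D = 249, ⌊√D⌋ = 15
descent: ρ → (6,9,-7)  [lands on river]
river: ρ → (-7,5,8)
river: ρ → (8,11,-4)
river: ρ → (-4,13,5)
river: ρ → (5,7,-10)
river: ρ → (-10,13,2)
river: ρ → (2,15,-3)
river: ρ → (-3,15,2)
river: ρ → (2,13,-10)
river: ρ → (-10,7,5)
river: ρ → (5,13,-4)
river: ρ → (-4,11,8)
river: ρ → (8,5,-7)
river: ρ → (-7,9,6)
river: ρ → (6,15,-1)
river: ρ → (-1,15,6)
ρ-cycle length = 16 (tail of 1 descent step not counted)

16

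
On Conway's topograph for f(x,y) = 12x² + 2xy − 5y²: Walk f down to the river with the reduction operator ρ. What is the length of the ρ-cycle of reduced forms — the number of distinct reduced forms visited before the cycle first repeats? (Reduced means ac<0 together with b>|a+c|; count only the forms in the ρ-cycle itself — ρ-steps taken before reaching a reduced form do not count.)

D = 244, ⌊√D⌋ = 15
descent: ρ → (-5,8,9)  [lands on river]
river: ρ → (9,10,-4)
river: ρ → (-4,14,3)
river: ρ → (3,10,-12)
river: ρ → (-12,14,1)
river: ρ → (1,14,-12)
river: ρ → (-12,10,3)
river: ρ → (3,14,-4)
river: ρ → (-4,10,9)
river: ρ → (9,8,-5)
river: ρ → (-5,12,5)
river: ρ → (5,8,-9)
river: ρ → (-9,10,4)
river: ρ → (4,14,-3)
river: ρ → (-3,10,12)
river: ρ → (12,14,-1)
river: ρ → (-1,14,12)
river: ρ → (12,10,-3)
river: ρ → (-3,14,4)
river: ρ → (4,10,-9)
river: ρ → (-9,8,5)
river: ρ → (5,12,-5)
ρ-cycle length = 22 (tail of 1 descent step not counted)

22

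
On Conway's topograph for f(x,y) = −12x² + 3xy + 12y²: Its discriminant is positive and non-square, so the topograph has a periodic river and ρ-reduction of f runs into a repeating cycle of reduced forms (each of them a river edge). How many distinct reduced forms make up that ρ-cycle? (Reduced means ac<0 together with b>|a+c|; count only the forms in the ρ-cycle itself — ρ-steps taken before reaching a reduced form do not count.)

D = 585, ⌊√D⌋ = 24
river: ρ → (12,21,-3)
river: ρ → (-3,21,12)
river: ρ → (12,3,-12)
river: ρ → (-12,21,3)
river: ρ → (3,21,-12)
river: ρ → (-12,3,12)
ρ-cycle length = 6 (tail of 0 descent steps not counted)

6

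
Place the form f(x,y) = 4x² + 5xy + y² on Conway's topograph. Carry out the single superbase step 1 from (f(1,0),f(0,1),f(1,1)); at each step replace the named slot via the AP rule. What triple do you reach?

start (4,1,10) = (f(1,0),f(0,1),f(1,1))
replace slot 1: 2·(1+10) − 4 = 18 → (18,1,10)

18,1,10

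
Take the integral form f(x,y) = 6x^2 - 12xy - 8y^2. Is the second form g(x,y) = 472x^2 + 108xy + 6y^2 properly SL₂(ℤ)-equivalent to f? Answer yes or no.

D₁ = 336, D₂ = 336
river cycle of f (length 6): (-8, 12, 6), (6, 12, -8), (-8, 4, 10), (10, 16, -2), (-2, 16, 10), (10, 4, -8)
river cycle of g (length 6): (6, 12, -8), (-8, 4, 10), (10, 16, -2), (-2, 16, 10), (10, 4, -8), (-8, 12, 6)
cycles coincide ⇒ equivalent

yes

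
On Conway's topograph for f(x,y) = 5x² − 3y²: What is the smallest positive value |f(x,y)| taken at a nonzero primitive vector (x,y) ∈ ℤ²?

descent: ρ → (-3,6,2)  [lands on river]
river: ρ → (2,6,-3)
closes: descent 1, river 2
min |a| on river = 2

2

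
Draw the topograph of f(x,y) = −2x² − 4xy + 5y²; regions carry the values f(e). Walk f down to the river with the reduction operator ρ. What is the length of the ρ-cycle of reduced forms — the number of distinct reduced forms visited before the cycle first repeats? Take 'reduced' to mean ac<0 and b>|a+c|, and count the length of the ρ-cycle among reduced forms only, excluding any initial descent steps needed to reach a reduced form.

D = 56, ⌊√D⌋ = 7
descent: ρ → (5,4,-2)  [lands on river]
river: ρ → (-2,4,5)
river: ρ → (5,6,-1)
river: ρ → (-1,6,5)
ρ-cycle length = 4 (tail of 1 descent step not counted)

4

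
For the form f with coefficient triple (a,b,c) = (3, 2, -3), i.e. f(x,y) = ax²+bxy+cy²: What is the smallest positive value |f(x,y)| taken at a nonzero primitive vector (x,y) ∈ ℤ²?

river: ρ → (-3,4,2)
river: ρ → (2,4,-3)
river: ρ → (-3,2,3)
river: ρ → (3,4,-2)
river: ρ → (-2,4,3)
river: ρ → (3,2,-3)
closes: descent 0, river 6
min |a| on river = 2

2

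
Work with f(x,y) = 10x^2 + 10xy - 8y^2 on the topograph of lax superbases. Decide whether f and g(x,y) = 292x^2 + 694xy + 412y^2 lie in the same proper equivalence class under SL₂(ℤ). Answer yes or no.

D₁ = 420, D₂ = 420
river cycle of f (length 6): (-8, 6, 12), (12, 18, -2), (-2, 18, 12), (12, 6, -8), (-8, 10, 10), (10, 10, -8)
river cycle of g (length 6): (10, 10, -8), (-8, 6, 12), (12, 18, -2), (-2, 18, 12), (12, 6, -8), (-8, 10, 10)
cycles coincide ⇒ equivalent

yes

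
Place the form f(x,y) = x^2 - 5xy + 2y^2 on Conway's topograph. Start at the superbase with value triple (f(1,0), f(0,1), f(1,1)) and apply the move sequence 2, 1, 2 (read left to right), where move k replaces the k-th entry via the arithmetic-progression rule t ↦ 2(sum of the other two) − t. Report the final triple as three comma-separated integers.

start (1,2,-2) = (f(1,0),f(0,1),f(1,1))
replace slot 2: 2·(1+(-2)) − 2 = -4 → (1,-4,-2)
replace slot 1: 2·((-4)+(-2)) − 1 = -13 → (-13,-4,-2)
replace slot 2: 2·((-13)+(-2)) − (-4) = -26 → (-13,-26,-2)

-13,-26,-2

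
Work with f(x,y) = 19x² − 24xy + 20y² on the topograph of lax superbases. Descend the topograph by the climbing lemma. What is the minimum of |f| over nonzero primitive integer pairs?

translate: b→14 (≡-24 mod 38), so (19,-24,20)→(19,14,15)
flip: (19,14,15)→(15,-14,19)
reduced (well bottom): (15,-14,19) with a≤c, −a<b≤a
well minimum = a = 15

15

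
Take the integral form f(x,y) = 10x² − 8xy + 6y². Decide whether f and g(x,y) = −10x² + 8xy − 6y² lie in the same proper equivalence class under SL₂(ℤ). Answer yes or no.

D₁ = -176, D₂ = -176
f: flip: (10,-8,6)→(6,8,10)
f: translate: b→-4 (≡8 mod 12), so (6,8,10)→(6,-4,8)
f: reduced (well bottom): (6,-4,8) with a≤c, −a<b≤a
g is negative-definite; reduce −g:
−g: flip: (10,-8,6)→(6,8,10)
−g: translate: b→-4 (≡8 mod 12), so (6,8,10)→(6,-4,8)
−g: reduced (well bottom): (6,-4,8) with a≤c, −a<b≤a
flip sign back: reduced form of g is (-6,4,-8)
reduced forms (6, -4, 8) vs (-6, 4, -8) ⇒ inequivalent

no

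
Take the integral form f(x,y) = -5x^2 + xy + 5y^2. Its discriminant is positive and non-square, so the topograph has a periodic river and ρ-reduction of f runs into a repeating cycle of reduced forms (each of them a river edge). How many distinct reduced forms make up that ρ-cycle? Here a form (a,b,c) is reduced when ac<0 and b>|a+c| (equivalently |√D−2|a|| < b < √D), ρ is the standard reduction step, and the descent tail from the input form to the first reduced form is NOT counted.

D = 101, ⌊√D⌋ = 10
river: ρ → (5,9,-1)
river: ρ → (-1,9,5)
river: ρ → (5,1,-5)
river: ρ → (-5,9,1)
river: ρ → (1,9,-5)
river: ρ → (-5,1,5)
ρ-cycle length = 6 (tail of 0 descent steps not counted)

6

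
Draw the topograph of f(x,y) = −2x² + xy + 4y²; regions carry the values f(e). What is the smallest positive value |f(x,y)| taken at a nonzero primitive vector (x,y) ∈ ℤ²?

descent: ρ → (4,-1,-2)
descent: ρ → (-2,5,1)  [lands on river]
river: ρ → (1,5,-2)
river: ρ → (-2,3,3)
river: ρ → (3,3,-2)
closes: descent 2, river 4
min |a| on river = 1

1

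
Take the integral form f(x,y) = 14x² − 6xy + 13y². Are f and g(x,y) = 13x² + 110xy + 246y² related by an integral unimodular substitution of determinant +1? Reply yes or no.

D₁ = -692, D₂ = -692
f: flip: (14,-6,13)→(13,6,14)
f: reduced (well bottom): (13,6,14) with a≤c, −a<b≤a
g: translate: b→6 (≡110 mod 26), so (13,110,246)→(13,6,14)
g: reduced (well bottom): (13,6,14) with a≤c, −a<b≤a
reduced forms (13, 6, 14) vs (13, 6, 14) ⇒ equivalent

yes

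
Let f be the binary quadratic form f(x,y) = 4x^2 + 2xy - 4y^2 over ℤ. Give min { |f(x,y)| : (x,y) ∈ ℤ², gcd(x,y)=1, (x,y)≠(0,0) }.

river: ρ → (-4,6,2)
river: ρ → (2,6,-4)
river: ρ → (-4,2,4)
river: ρ → (4,6,-2)
river: ρ → (-2,6,4)
river: ρ → (4,2,-4)
closes: descent 0, river 6
min |a| on river = 2

2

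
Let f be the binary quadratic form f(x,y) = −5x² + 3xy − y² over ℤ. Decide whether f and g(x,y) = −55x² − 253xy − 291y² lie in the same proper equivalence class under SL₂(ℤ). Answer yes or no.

D₁ = -11, D₂ = -11
f is negative-definite; reduce −f:
−f: flip: (5,-3,1)→(1,3,5)
−f: translate: b→1 (≡3 mod 2), so (1,3,5)→(1,1,3)
−f: reduced (well bottom): (1,1,3) with a≤c, −a<b≤a
flip sign back: reduced form of f is (-1,-1,-3)
g is negative-definite; reduce −g:
−g: translate: b→33 (≡253 mod 110), so (55,253,291)→(55,33,5)
−g: flip: (55,33,5)→(5,-33,55)
−g: translate: b→-3 (≡-33 mod 10), so (5,-33,55)→(5,-3,1)
−g: flip: (5,-3,1)→(1,3,5)
−g: translate: b→1 (≡3 mod 2), so (1,3,5)→(1,1,3)
−g: reduced (well bottom): (1,1,3) with a≤c, −a<b≤a
flip sign back: reduced form of g is (-1,-1,-3)
reduced forms (-1, -1, -3) vs (-1, -1, -3) ⇒ equivalent

yes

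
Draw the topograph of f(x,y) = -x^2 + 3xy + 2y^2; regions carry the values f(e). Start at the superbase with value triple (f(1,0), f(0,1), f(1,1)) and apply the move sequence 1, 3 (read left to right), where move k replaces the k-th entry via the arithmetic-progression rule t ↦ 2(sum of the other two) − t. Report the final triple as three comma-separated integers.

start (-1,2,4) = (f(1,0),f(0,1),f(1,1))
replace slot 1: 2·(2+4) − (-1) = 13 → (13,2,4)
replace slot 3: 2·(13+2) − 4 = 26 → (13,2,26)

13,2,26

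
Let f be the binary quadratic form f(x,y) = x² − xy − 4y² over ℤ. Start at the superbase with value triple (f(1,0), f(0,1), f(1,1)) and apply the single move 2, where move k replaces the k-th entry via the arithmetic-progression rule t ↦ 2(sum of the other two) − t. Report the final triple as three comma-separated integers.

start (1,-4,-4) = (f(1,0),f(0,1),f(1,1))
replace slot 2: 2·(1+(-4)) − (-4) = -2 → (1,-2,-4)

1,-2,-4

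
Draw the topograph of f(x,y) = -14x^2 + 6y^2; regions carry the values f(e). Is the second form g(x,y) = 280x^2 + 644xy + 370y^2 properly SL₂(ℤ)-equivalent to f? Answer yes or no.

D₁ = 336, D₂ = 336
river cycle of f (length 6): (6, 12, -8), (-8, 4, 10), (10, 16, -2), (-2, 16, 10), (10, 4, -8), (-8, 12, 6)
river cycle of g (length 6): (6, 12, -8), (-8, 4, 10), (10, 16, -2), (-2, 16, 10), (10, 4, -8), (-8, 12, 6)
cycles coincide ⇒ equivalent

yes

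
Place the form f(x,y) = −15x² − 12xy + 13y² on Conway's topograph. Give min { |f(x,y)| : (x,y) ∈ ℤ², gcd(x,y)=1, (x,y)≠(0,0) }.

descent: ρ → (13,12,-15)  [lands on river]
river: ρ → (-15,18,10)
river: ρ → (10,22,-11)
river: ρ → (-11,22,10)
river: ρ → (10,18,-15)
river: ρ → (-15,12,13)
river: ρ → (13,14,-14)
river: ρ → (-14,14,13)
closes: descent 1, river 8
min |a| on river = 10

10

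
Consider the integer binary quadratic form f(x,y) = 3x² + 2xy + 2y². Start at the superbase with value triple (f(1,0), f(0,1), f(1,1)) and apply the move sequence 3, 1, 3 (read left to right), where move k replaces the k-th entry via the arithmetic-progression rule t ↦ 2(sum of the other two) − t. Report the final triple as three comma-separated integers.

start (3,2,7) = (f(1,0),f(0,1),f(1,1))
replace slot 3: 2·(3+2) − 7 = 3 → (3,2,3)
replace slot 1: 2·(2+3) − 3 = 7 → (7,2,3)
replace slot 3: 2·(7+2) − 3 = 15 → (7,2,15)

7,2,15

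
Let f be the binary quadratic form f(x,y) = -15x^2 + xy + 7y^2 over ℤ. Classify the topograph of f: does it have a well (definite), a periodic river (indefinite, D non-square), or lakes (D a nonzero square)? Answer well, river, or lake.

D = b²−4ac = 1² − 4·(-15)·7 = 421
D > 0 non-square ⇒ indefinite ⇒ periodic river

river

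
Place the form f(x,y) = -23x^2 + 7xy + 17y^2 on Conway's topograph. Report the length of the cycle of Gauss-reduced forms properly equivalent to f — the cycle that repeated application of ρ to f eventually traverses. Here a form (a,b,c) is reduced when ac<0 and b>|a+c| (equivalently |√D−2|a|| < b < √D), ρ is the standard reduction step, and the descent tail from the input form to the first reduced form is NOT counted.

D = 1613, ⌊√D⌋ = 40
river: ρ → (17,27,-13)
river: ρ → (-13,25,19)
river: ρ → (19,13,-19)
river: ρ → (-19,25,13)
river: ρ → (13,27,-17)
river: ρ → (-17,7,23)
river: ρ → (23,39,-1)
river: ρ → (-1,39,23)
river: ρ → (23,7,-17)
river: ρ → (-17,27,13)
river: ρ → (13,25,-19)
river: ρ → (-19,13,19)
river: ρ → (19,25,-13)
river: ρ → (-13,27,17)
river: ρ → (17,7,-23)
river: ρ → (-23,39,1)
river: ρ → (1,39,-23)
river: ρ → (-23,7,17)
ρ-cycle length = 18 (tail of 0 descent steps not counted)

18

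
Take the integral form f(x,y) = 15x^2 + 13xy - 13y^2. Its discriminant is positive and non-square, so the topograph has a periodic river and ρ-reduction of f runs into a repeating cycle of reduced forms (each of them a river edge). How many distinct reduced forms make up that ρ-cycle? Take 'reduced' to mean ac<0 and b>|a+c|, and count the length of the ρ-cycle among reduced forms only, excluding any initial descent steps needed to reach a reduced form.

D = 949, ⌊√D⌋ = 30
river: ρ → (-13,13,15)
river: ρ → (15,17,-11)
river: ρ → (-11,27,5)
river: ρ → (5,23,-21)
river: ρ → (-21,19,7)
river: ρ → (7,23,-15)
river: ρ → (-15,7,15)
river: ρ → (15,23,-7)
river: ρ → (-7,19,21)
river: ρ → (21,23,-5)
river: ρ → (-5,27,11)
river: ρ → (11,17,-15)
river: ρ → (-15,13,13)
river: ρ → (13,13,-15)
river: ρ → (-15,17,11)
river: ρ → (11,27,-5)
river: ρ → (-5,23,21)
river: ρ → (21,19,-7)
river: ρ → (-7,23,15)
river: ρ → (15,7,-15)
river: ρ → (-15,23,7)
river: ρ → (7,19,-21)
river: ρ → (-21,23,5)
river: ρ → (5,27,-11)
river: ρ → (-11,17,15)
river: ρ → (15,13,-13)
ρ-cycle length = 26 (tail of 0 descent steps not counted)

26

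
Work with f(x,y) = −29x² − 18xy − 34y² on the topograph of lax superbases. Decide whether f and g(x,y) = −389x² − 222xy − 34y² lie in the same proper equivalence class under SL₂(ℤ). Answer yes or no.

D₁ = -3620, D₂ = -3620
f is negative-definite; reduce −f:
−f: reduced (well bottom): (29,18,34) with a≤c, −a<b≤a
flip sign back: reduced form of f is (-29,-18,-34)
g is negative-definite; reduce −g:
−g: flip: (389,222,34)→(34,-222,389)
−g: translate: b→-18 (≡-222 mod 68), so (34,-222,389)→(34,-18,29)
−g: flip: (34,-18,29)→(29,18,34)
−g: reduced (well bottom): (29,18,34) with a≤c, −a<b≤a
flip sign back: reduced form of g is (-29,-18,-34)
reduced forms (-29, -18, -34) vs (-29, -18, -34) ⇒ equivalent

yes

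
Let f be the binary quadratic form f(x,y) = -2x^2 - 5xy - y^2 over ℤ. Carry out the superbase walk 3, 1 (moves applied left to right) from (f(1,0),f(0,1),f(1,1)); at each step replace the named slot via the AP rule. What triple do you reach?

start (-2,-1,-8) = (f(1,0),f(0,1),f(1,1))
replace slot 3: 2·((-2)+(-1)) − (-8) = 2 → (-2,-1,2)
replace slot 1: 2·((-1)+2) − (-2) = 4 → (4,-1,2)

4,-1,2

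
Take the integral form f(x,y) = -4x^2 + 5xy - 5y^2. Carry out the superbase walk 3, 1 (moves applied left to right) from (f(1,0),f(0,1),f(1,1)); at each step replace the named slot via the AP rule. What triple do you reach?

start (-4,-5,-4) = (f(1,0),f(0,1),f(1,1))
replace slot 3: 2·((-4)+(-5)) − (-4) = -14 → (-4,-5,-14)
replace slot 1: 2·((-5)+(-14)) − (-4) = -34 → (-34,-5,-14)

-34,-5,-14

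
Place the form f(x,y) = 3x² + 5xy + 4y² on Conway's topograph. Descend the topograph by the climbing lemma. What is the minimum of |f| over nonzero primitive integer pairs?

translate: b→-1 (≡5 mod 6), so (3,5,4)→(3,-1,2)
flip: (3,-1,2)→(2,1,3)
reduced (well bottom): (2,1,3) with a≤c, −a<b≤a
well minimum = a = 2

2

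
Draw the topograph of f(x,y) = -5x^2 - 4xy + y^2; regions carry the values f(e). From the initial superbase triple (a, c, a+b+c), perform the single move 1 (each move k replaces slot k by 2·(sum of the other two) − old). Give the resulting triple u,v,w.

start (-5,1,-8) = (f(1,0),f(0,1),f(1,1))
replace slot 1: 2·(1+(-8)) − (-5) = -9 → (-9,1,-8)

-9,1,-8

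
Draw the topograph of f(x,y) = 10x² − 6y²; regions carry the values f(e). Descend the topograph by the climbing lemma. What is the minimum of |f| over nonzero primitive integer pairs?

descent: ρ → (-6,12,4)  [lands on river]
river: ρ → (4,12,-6)
closes: descent 1, river 2
min |a| on river = 4

4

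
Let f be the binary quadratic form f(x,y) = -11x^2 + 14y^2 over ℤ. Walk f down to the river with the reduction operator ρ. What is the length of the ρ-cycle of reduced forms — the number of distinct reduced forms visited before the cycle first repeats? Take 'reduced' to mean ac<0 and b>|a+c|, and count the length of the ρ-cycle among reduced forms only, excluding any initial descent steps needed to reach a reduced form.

D = 616, ⌊√D⌋ = 24
descent: ρ → (14,0,-11)
descent: ρ → (-11,22,3)  [lands on river]
river: ρ → (3,20,-18)
river: ρ → (-18,16,5)
river: ρ → (5,24,-2)
river: ρ → (-2,24,5)
river: ρ → (5,16,-18)
river: ρ → (-18,20,3)
river: ρ → (3,22,-11)
ρ-cycle length = 8 (tail of 2 descent steps not counted)

8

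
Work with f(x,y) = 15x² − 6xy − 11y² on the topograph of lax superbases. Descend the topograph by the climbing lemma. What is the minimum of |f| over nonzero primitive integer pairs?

descent: ρ → (-11,6,15)  [lands on river]
river: ρ → (15,24,-2)
river: ρ → (-2,24,15)
river: ρ → (15,6,-11)
river: ρ → (-11,16,10)
river: ρ → (10,24,-3)
river: ρ → (-3,24,10)
river: ρ → (10,16,-11)
closes: descent 1, river 8
min |a| on river = 2

2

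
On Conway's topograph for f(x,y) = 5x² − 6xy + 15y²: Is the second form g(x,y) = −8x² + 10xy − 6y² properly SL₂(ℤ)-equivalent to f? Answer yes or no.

D₁ = -264, D₂ = -92
discriminants differ ⇒ not SL₂(ℤ)-equivalent

no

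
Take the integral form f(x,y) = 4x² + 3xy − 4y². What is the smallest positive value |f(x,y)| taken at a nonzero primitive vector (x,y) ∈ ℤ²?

river: ρ → (-4,5,3)
river: ρ → (3,7,-2)
river: ρ → (-2,5,6)
river: ρ → (6,7,-1)
river: ρ → (-1,7,6)
river: ρ → (6,5,-2)
river: ρ → (-2,7,3)
river: ρ → (3,5,-4)
river: ρ → (-4,3,4)
river: ρ → (4,5,-3)
river: ρ → (-3,7,2)
river: ρ → (2,5,-6)
river: ρ → (-6,7,1)
river: ρ → (1,7,-6)
river: ρ → (-6,5,2)
river: ρ → (2,7,-3)
river: ρ → (-3,5,4)
river: ρ → (4,3,-4)
closes: descent 0, river 18
min |a| on river = 1

1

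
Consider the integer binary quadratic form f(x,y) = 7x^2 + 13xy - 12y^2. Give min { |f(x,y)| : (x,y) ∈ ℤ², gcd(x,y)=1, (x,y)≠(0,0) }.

river: ρ → (-12,11,8)
river: ρ → (8,21,-2)
river: ρ → (-2,19,18)
river: ρ → (18,17,-3)
river: ρ → (-3,19,12)
river: ρ → (12,5,-10)
river: ρ → (-10,15,7)
river: ρ → (7,13,-12)
closes: descent 0, river 8
min |a| on river = 2

2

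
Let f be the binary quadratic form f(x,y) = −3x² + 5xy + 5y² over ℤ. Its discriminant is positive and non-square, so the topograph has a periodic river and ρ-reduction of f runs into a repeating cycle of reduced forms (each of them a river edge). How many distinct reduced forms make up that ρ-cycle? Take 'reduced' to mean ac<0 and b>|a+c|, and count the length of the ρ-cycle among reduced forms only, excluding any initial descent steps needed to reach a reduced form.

D = 85, ⌊√D⌋ = 9
river: ρ → (5,5,-3)
river: ρ → (-3,7,3)
river: ρ → (3,5,-5)
river: ρ → (-5,5,3)
river: ρ → (3,7,-3)
river: ρ → (-3,5,5)
ρ-cycle length = 6 (tail of 0 descent steps not counted)

6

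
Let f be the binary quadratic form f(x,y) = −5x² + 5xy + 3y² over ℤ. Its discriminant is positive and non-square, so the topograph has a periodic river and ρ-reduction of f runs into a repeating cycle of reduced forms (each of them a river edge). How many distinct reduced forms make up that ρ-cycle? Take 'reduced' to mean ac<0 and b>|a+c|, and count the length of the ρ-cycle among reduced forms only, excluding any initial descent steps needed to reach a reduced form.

D = 85, ⌊√D⌋ = 9
river: ρ → (3,7,-3)
river: ρ → (-3,5,5)
river: ρ → (5,5,-3)
river: ρ → (-3,7,3)
river: ρ → (3,5,-5)
river: ρ → (-5,5,3)
ρ-cycle length = 6 (tail of 0 descent steps not counted)

6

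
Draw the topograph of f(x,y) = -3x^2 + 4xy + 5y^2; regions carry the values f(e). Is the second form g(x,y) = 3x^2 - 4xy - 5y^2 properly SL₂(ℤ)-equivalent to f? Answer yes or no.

D₁ = 76, D₂ = 76
river cycle of f (length 6): (5, 6, -2), (-2, 6, 5), (5, 4, -3), (-3, 8, 1), (1, 8, -3), (-3, 4, 5)
river cycle of g (length 6): (-5, 4, 3), (3, 8, -1), (-1, 8, 3), (3, 4, -5), (-5, 6, 2), (2, 6, -5)
cycles differ ⇒ inequivalent

no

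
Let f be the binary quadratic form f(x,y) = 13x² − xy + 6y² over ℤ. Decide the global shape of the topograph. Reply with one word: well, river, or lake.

D = b²−4ac = (-1)² − 4·13·6 = -311
D < 0 ⇒ definite ⇒ every region one sign ⇒ single well

well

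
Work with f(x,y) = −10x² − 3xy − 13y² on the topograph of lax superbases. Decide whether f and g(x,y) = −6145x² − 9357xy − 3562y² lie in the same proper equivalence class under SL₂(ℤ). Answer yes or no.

D₁ = -511, D₂ = -511
f is negative-definite; reduce −f:
−f: reduced (well bottom): (10,3,13) with a≤c, −a<b≤a
flip sign back: reduced form of f is (-10,-3,-13)
g is negative-definite; reduce −g:
−g: translate: b→-2933 (≡9357 mod 12290), so (6145,9357,3562)→(6145,-2933,350)
−g: flip: (6145,-2933,350)→(350,2933,6145)
−g: translate: b→133 (≡2933 mod 700), so (350,2933,6145)→(350,133,13)
−g: flip: (350,133,13)→(13,-133,350)
−g: translate: b→-3 (≡-133 mod 26), so (13,-133,350)→(13,-3,10)
−g: flip: (13,-3,10)→(10,3,13)
−g: reduced (well bottom): (10,3,13) with a≤c, −a<b≤a
flip sign back: reduced form of g is (-10,-3,-13)
reduced forms (-10, -3, -13) vs (-10, -3, -13) ⇒ equivalent

yes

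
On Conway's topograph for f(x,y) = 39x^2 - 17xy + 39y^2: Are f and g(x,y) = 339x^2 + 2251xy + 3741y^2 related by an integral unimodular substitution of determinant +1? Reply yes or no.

D₁ = -5795, D₂ = -5795
f: flip: (39,-17,39)→(39,17,39)
f: reduced (well bottom): (39,17,39) with a≤c, −a<b≤a
g: translate: b→217 (≡2251 mod 678), so (339,2251,3741)→(339,217,39)
g: flip: (339,217,39)→(39,-217,339)
g: translate: b→17 (≡-217 mod 78), so (39,-217,339)→(39,17,39)
g: reduced (well bottom): (39,17,39) with a≤c, −a<b≤a
reduced forms (39, 17, 39) vs (39, 17, 39) ⇒ equivalent

yes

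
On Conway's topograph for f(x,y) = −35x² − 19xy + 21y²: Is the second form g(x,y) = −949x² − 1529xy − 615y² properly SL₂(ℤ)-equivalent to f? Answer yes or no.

D₁ = 3301, D₂ = 3301
river cycle of f (length 78): (21, 19, -35), (-35, 51, 5), (5, 49, -45), (-45, 41, 9), (9, 49, -25), (-25, 51, 7), (7, 47, -39), (-39, 31, 15), (15, 29, -41), (-41, 53, 3), … (68 more)
river cycle of g (length 78): (-35, 51, 5), (5, 49, -45), (-45, 41, 9), (9, 49, -25), (-25, 51, 7), (7, 47, -39), (-39, 31, 15), (15, 29, -41), (-41, 53, 3), (3, 55, -23), … (68 more)
cycles coincide ⇒ equivalent

yes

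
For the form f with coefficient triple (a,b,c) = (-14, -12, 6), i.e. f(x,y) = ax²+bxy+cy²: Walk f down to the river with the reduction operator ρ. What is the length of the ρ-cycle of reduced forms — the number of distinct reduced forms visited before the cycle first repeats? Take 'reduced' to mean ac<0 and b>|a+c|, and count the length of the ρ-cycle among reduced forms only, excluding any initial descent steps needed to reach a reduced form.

D = 480, ⌊√D⌋ = 21
descent: ρ → (6,12,-14)  [lands on river]
river: ρ → (-14,16,4)
river: ρ → (4,16,-14)
river: ρ → (-14,12,6)
ρ-cycle length = 4 (tail of 1 descent step not counted)

4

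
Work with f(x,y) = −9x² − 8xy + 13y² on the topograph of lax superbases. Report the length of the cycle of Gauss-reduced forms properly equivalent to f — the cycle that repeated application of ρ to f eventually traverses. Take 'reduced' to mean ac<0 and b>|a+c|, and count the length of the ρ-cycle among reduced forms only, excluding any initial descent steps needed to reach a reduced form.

D = 532, ⌊√D⌋ = 23
descent: ρ → (13,8,-9)  [lands on river]
river: ρ → (-9,10,12)
river: ρ → (12,14,-7)
river: ρ → (-7,14,12)
river: ρ → (12,10,-9)
river: ρ → (-9,8,13)
river: ρ → (13,18,-4)
river: ρ → (-4,22,3)
river: ρ → (3,20,-11)
river: ρ → (-11,2,12)
river: ρ → (12,22,-1)
river: ρ → (-1,22,12)
river: ρ → (12,2,-11)
river: ρ → (-11,20,3)
river: ρ → (3,22,-4)
river: ρ → (-4,18,13)
ρ-cycle length = 16 (tail of 1 descent step not counted)

16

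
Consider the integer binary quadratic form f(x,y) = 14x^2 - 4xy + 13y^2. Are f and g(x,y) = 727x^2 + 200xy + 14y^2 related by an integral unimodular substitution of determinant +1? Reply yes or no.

D₁ = -712, D₂ = -712
f: flip: (14,-4,13)→(13,4,14)
f: reduced (well bottom): (13,4,14) with a≤c, −a<b≤a
g: flip: (727,200,14)→(14,-200,727)
g: translate: b→-4 (≡-200 mod 28), so (14,-200,727)→(14,-4,13)
g: flip: (14,-4,13)→(13,4,14)
g: reduced (well bottom): (13,4,14) with a≤c, −a<b≤a
reduced forms (13, 4, 14) vs (13, 4, 14) ⇒ equivalent

yes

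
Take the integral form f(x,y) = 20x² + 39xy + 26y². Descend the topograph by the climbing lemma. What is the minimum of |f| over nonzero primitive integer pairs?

translate: b→-1 (≡39 mod 40), so (20,39,26)→(20,-1,7)
flip: (20,-1,7)→(7,1,20)
reduced (well bottom): (7,1,20) with a≤c, −a<b≤a
well minimum = a = 7

7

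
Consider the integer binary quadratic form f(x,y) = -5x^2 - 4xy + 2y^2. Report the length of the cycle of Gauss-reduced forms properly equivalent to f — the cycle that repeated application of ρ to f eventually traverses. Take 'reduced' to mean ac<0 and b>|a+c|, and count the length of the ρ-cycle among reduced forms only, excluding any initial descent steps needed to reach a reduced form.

D = 56, ⌊√D⌋ = 7
descent: ρ → (2,4,-5)  [lands on river]
river: ρ → (-5,6,1)
river: ρ → (1,6,-5)
river: ρ → (-5,4,2)
ρ-cycle length = 4 (tail of 1 descent step not counted)

4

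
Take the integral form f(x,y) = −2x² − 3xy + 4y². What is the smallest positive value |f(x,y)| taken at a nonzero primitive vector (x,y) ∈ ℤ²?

descent: ρ → (4,3,-2)  [lands on river]
river: ρ → (-2,5,2)
river: ρ → (2,3,-4)
river: ρ → (-4,5,1)
river: ρ → (1,5,-4)
river: ρ → (-4,3,2)
river: ρ → (2,5,-2)
river: ρ → (-2,3,4)
river: ρ → (4,5,-1)
river: ρ → (-1,5,4)
closes: descent 1, river 10
min |a| on river = 1

1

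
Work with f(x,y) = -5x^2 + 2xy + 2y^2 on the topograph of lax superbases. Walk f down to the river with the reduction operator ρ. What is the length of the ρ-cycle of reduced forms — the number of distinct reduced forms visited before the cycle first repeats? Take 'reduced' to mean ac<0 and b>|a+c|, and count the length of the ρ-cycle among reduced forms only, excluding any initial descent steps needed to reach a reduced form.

D = 44, ⌊√D⌋ = 6
descent: ρ → (2,6,-1)  [lands on river]
river: ρ → (-1,6,2)
ρ-cycle length = 2 (tail of 1 descent step not counted)

2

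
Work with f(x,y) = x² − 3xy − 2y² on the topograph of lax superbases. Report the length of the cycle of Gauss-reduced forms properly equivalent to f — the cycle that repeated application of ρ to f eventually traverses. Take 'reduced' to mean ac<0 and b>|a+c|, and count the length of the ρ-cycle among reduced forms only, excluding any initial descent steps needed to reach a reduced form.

D = 17, ⌊√D⌋ = 4
descent: ρ → (-2,3,1)  [lands on river]
river: ρ → (1,3,-2)
river: ρ → (-2,1,2)
river: ρ → (2,3,-1)
river: ρ → (-1,3,2)
river: ρ → (2,1,-2)
ρ-cycle length = 6 (tail of 1 descent step not counted)

6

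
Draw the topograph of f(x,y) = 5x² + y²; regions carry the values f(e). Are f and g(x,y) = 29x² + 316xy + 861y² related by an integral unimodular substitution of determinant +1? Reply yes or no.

D₁ = -20, D₂ = -20
f: flip: (5,0,1)→(1,0,5)
f: reduced (well bottom): (1,0,5) with a≤c, −a<b≤a
g: translate: b→26 (≡316 mod 58), so (29,316,861)→(29,26,6)
g: flip: (29,26,6)→(6,-26,29)
g: translate: b→-2 (≡-26 mod 12), so (6,-26,29)→(6,-2,1)
g: flip: (6,-2,1)→(1,2,6)
g: translate: b→0 (≡2 mod 2), so (1,2,6)→(1,0,5)
g: reduced (well bottom): (1,0,5) with a≤c, −a<b≤a
reduced forms (1, 0, 5) vs (1, 0, 5) ⇒ equivalent

yes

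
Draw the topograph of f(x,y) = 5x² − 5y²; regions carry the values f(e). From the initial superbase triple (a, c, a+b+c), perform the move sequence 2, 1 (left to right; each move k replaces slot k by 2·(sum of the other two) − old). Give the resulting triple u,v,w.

start (5,-5,0) = (f(1,0),f(0,1),f(1,1))
replace slot 2: 2·(5+0) − (-5) = 15 → (5,15,0)
replace slot 1: 2·(15+0) − 5 = 25 → (25,15,0)

25,15,0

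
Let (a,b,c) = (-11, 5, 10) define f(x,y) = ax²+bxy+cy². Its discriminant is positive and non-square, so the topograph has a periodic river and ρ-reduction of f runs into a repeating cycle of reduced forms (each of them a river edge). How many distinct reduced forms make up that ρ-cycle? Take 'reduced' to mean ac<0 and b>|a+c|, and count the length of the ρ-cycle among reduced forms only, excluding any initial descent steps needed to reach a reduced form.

D = 465, ⌊√D⌋ = 21
river: ρ → (10,15,-6)
river: ρ → (-6,21,1)
river: ρ → (1,21,-6)
river: ρ → (-6,15,10)
river: ρ → (10,5,-11)
river: ρ → (-11,17,4)
river: ρ → (4,15,-15)
river: ρ → (-15,15,4)
river: ρ → (4,17,-11)
river: ρ → (-11,5,10)
ρ-cycle length = 10 (tail of 0 descent steps not counted)

10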